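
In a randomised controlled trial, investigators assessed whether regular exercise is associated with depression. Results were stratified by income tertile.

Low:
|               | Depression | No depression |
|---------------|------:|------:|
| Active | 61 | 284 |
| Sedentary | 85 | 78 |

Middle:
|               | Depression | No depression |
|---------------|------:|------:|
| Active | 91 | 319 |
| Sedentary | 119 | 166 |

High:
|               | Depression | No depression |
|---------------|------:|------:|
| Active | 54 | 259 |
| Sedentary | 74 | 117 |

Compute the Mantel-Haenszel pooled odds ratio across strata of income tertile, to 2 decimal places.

OR_MH = Σ(aᵢdᵢ/nᵢ) / Σ(bᵢcᵢ/nᵢ), where nᵢ is the stratum total.
Stratum 1 (Low): n = 508; a·d/n = 61·78/508 = 9.3661; b·c/n = 284·85/508 = 47.5197
Stratum 2 (Middle): n = 695; a·d/n = 91·166/695 = 21.7353; b·c/n = 319·119/695 = 54.6201
Stratum 3 (High): n = 504; a·d/n = 54·117/504 = 12.5357; b·c/n = 259·74/504 = 38.0278
OR_MH = (9.3661 + 21.7353 + 12.5357) / (47.5197 + 54.6201 + 38.0278) = 43.6371 / 140.1676 = 0.31132

0.31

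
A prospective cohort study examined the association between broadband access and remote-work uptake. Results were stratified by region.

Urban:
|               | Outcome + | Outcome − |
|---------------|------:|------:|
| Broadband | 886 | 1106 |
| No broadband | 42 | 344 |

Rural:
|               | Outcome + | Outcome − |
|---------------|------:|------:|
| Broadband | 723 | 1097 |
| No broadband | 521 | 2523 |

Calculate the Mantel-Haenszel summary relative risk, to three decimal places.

2.591

RR_MH = Σ(aᵢ·n₀ᵢ/nᵢ) / Σ(cᵢ·n₁ᵢ/nᵢ), with n₁ᵢ = aᵢ+bᵢ (exposed), n₀ᵢ = cᵢ+dᵢ (unexposed), nᵢ = n₁ᵢ+n₀ᵢ.
Stratum 1 (Urban): n₁ = 1992, n₀ = 386, n = 2378; a·n₀/n = 886·386/2378 = 143.8167; c·n₁/n = 42·1992/2378 = 35.1825
Stratum 2 (Rural): n₁ = 1820, n₀ = 3044, n = 4864; a·n₀/n = 723·3044/4864 = 452.4696; c·n₁/n = 521·1820/4864 = 194.9465
RR_MH = (143.8167 + 452.4696) / (35.1825 + 194.9465) = 596.2862 / 230.1291 = 2.59109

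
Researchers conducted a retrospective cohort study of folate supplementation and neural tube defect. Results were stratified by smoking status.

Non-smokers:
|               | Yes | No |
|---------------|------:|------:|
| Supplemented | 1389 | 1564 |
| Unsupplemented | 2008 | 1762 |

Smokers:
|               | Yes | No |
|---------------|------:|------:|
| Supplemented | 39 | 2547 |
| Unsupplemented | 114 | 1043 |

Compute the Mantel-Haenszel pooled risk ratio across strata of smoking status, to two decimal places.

RR_MH = Σ(aᵢ·n₀ᵢ/nᵢ) / Σ(cᵢ·n₁ᵢ/nᵢ), with n₁ᵢ = aᵢ+bᵢ (exposed), n₀ᵢ = cᵢ+dᵢ (unexposed), nᵢ = n₁ᵢ+n₀ᵢ.
Stratum 1 (Non-smokers): n₁ = 2953, n₀ = 3770, n = 6723; a·n₀/n = 1389·3770/6723 = 778.8978; c·n₁/n = 2008·2953/6723 = 881.9908
Stratum 2 (Smokers): n₁ = 2586, n₀ = 1157, n = 3743; a·n₀/n = 39·1157/3743 = 12.0553; c·n₁/n = 114·2586/3743 = 78.7614
RR_MH = (778.8978 + 12.0553) / (881.9908 + 78.7614) = 790.9531 / 960.7522 = 0.82326

0.82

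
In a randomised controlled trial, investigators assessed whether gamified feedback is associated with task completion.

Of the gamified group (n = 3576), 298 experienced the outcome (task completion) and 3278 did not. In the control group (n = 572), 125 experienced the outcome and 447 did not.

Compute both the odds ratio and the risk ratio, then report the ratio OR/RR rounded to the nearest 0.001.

From the description: a = 298, b = 3278, c = 125, d = 447.
OR = (298·447)/(3278·125) = 133206/409750 = 0.32509
Risk in exposed = 298/3576 = 0.08333; risk in unexposed = 125/572 = 0.21853; RR = 0.38133
OR/RR = 0.32509 / 0.38133 = 0.85251
The outcome is not rare, so the OR lies further from 1 than the RR.

0.853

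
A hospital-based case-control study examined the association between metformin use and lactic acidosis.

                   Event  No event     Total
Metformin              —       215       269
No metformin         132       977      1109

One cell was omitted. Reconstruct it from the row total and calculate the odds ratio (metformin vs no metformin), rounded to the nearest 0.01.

The missing cell is in the exposed row: 269 − 215 = 54.
So a = 54, b = 215, c = 132, d = 977.
OR = (a·d)/(b·c) = (54 × 977) / (215 × 132) = 52758 / 28380 = 1.85899

1.86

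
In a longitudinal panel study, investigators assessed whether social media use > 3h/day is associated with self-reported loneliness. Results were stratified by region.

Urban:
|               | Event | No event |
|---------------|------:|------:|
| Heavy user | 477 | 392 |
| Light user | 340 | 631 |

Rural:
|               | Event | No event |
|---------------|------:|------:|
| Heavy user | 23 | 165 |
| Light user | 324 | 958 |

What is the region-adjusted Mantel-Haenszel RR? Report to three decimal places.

1.345

RR_MH = Σ(aᵢ·n₀ᵢ/nᵢ) / Σ(cᵢ·n₁ᵢ/nᵢ), with n₁ᵢ = aᵢ+bᵢ (exposed), n₀ᵢ = cᵢ+dᵢ (unexposed), nᵢ = n₁ᵢ+n₀ᵢ.
Stratum 1 (Urban): n₁ = 869, n₀ = 971, n = 1840; a·n₀/n = 477·971/1840 = 251.7212; c·n₁/n = 340·869/1840 = 160.5761
Stratum 2 (Rural): n₁ = 188, n₀ = 1282, n = 1470; a·n₀/n = 23·1282/1470 = 20.0585; c·n₁/n = 324·188/1470 = 41.4367
RR_MH = (251.7212 + 20.0585) / (160.5761 + 41.4367) = 271.7797 / 202.0128 = 1.34536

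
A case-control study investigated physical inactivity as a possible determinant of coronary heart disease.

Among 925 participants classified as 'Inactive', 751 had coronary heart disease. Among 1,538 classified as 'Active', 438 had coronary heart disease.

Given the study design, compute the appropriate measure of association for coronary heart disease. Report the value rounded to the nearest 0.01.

10.84

From the description: a = 751, b = 174, c = 438, d = 1100.
This is a case-control study: participants were sampled on outcome status, so risks in the source population cannot be estimated directly — relative risk is not valid here. The odds ratio is the appropriate measure.
OR = (a·d)/(b·c) = (751 × 1100) / (174 × 438) = 826100 / 76212 = 10.83950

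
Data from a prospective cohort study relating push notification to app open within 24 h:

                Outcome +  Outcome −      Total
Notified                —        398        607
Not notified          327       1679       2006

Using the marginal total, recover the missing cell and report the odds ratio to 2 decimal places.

2.70

The missing cell is in the exposed row: 607 − 398 = 209.
So a = 209, b = 398, c = 327, d = 1679.
OR = (a·d)/(b·c) = (209 × 1679) / (398 × 327) = 350911 / 130146 = 2.69629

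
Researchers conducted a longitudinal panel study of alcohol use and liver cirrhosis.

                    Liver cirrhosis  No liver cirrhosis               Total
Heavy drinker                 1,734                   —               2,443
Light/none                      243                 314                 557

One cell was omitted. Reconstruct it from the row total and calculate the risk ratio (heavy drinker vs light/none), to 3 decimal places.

1.627

The missing cell is in the exposed row: 2443 − 1734 = 709.
So a = 1734, b = 709, c = 243, d = 314.
RR = [a/(a+b)] / [c/(c+d)] = (1734/2443) / (243/557) = 0.70978/0.43627 = 1.62695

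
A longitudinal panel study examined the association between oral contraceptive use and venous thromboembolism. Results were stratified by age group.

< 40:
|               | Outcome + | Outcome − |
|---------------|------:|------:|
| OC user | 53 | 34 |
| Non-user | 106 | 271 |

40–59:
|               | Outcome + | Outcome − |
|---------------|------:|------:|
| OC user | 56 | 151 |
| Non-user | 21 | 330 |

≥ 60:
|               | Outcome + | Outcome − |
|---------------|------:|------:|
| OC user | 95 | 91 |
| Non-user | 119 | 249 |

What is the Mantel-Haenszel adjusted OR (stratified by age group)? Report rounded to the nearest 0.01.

3.24

OR_MH = Σ(aᵢdᵢ/nᵢ) / Σ(bᵢcᵢ/nᵢ), where nᵢ is the stratum total.
Stratum 1 (< 40): n = 464; a·d/n = 53·271/464 = 30.9547; b·c/n = 34·106/464 = 7.7672
Stratum 2 (40–59): n = 558; a·d/n = 56·330/558 = 33.1183; b·c/n = 151·21/558 = 5.6828
Stratum 3 (≥ 60): n = 554; a·d/n = 95·249/554 = 42.6986; b·c/n = 91·119/554 = 19.5469
OR_MH = (30.9547 + 33.1183 + 42.6986) / (7.7672 + 5.6828 + 19.5469) = 106.7716 / 32.9970 = 3.23580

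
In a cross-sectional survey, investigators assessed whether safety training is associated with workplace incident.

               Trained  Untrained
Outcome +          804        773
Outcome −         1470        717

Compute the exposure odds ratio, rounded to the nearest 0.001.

Reading the table with exposure as columns: a = 804 (Trained, case), b = 1470 (Trained, non-case), c = 773 (Untrained, case), d = 717.
OR = (a·d)/(b·c) = (804 × 717) / (1470 × 773) = 576468 / 1136310 = 0.50732
Exposure is associated with lower odds of workplace incident (OR = 0.51 < 1).

0.507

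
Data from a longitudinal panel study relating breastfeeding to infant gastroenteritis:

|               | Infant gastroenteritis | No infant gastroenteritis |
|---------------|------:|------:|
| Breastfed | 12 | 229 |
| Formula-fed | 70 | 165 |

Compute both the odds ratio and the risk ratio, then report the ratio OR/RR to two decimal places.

0.74

Cells: a = 12, b = 229, c = 70, d = 165.
OR = (12·165)/(229·70) = 1980/16030 = 0.12352
Risk in exposed = 12/241 = 0.04979; risk in unexposed = 70/235 = 0.29787; RR = 0.16716
OR/RR = 0.12352 / 0.16716 = 0.73892
The outcome is not rare, so the OR lies further from 1 than the RR.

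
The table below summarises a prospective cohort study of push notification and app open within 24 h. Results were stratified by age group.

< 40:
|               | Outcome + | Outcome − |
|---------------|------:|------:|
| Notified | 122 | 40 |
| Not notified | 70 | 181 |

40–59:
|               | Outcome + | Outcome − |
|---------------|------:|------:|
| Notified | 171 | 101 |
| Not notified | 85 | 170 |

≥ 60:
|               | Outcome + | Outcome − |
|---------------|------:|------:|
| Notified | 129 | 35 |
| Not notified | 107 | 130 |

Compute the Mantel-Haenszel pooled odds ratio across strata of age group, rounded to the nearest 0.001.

OR_MH = Σ(aᵢdᵢ/nᵢ) / Σ(bᵢcᵢ/nᵢ), where nᵢ is the stratum total.
Stratum 1 (< 40): n = 413; a·d/n = 122·181/413 = 53.4673; b·c/n = 40·70/413 = 6.7797
Stratum 2 (40–59): n = 527; a·d/n = 171·170/527 = 55.1613; b·c/n = 101·85/527 = 16.2903
Stratum 3 (≥ 60): n = 401; a·d/n = 129·130/401 = 41.8204; b·c/n = 35·107/401 = 9.3392
OR_MH = (53.4673 + 55.1613 + 41.8204) / (6.7797 + 16.2903 + 9.3392) = 150.4491 / 32.4091 = 4.64218

4.642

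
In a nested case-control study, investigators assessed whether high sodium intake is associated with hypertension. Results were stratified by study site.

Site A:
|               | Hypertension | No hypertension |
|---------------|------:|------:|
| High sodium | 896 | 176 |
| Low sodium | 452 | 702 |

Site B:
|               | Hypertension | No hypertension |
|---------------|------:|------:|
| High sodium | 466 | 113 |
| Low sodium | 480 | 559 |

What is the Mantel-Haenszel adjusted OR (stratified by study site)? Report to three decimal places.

6.404

OR_MH = Σ(aᵢdᵢ/nᵢ) / Σ(bᵢcᵢ/nᵢ), where nᵢ is the stratum total.
Stratum 1 (Site A): n = 2226; a·d/n = 896·702/2226 = 282.5660; b·c/n = 176·452/2226 = 35.7376
Stratum 2 (Site B): n = 1618; a·d/n = 466·559/1618 = 160.9975; b·c/n = 113·480/1618 = 33.5229
OR_MH = (282.5660 + 160.9975) / (35.7376 + 33.5229) = 443.5636 / 69.2605 = 6.40428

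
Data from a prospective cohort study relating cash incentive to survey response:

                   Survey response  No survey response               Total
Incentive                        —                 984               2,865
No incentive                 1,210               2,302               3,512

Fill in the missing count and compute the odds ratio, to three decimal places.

The missing cell is in the exposed row: 2865 − 984 = 1881.
So a = 1881, b = 984, c = 1210, d = 2302.
OR = (a·d)/(b·c) = (1881 × 2302) / (984 × 1210) = 4330062 / 1190640 = 3.63675

3.637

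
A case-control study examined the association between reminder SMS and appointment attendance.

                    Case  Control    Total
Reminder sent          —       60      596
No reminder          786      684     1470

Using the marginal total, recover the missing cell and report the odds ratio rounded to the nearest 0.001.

7.774

The missing cell is in the exposed row: 596 − 60 = 536.
So a = 536, b = 60, c = 786, d = 684.
OR = (a·d)/(b·c) = (536 × 684) / (60 × 786) = 366624 / 47160 = 7.77405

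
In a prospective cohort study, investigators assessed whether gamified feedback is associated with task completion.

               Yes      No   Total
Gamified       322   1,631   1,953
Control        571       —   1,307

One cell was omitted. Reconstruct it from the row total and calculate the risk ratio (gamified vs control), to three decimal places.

0.377

The missing cell is in the unexposed row: 1307 − 571 = 736.
So a = 322, b = 1631, c = 571, d = 736.
RR = [a/(a+b)] / [c/(c+d)] = (322/1953) / (571/1307) = 0.16487/0.43688 = 0.37739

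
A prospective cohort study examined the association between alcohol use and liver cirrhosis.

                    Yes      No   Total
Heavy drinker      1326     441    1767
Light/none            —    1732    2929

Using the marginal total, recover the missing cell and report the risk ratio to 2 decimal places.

The missing cell is in the unexposed row: 2929 − 1732 = 1197.
So a = 1326, b = 441, c = 1197, d = 1732.
RR = [a/(a+b)] / [c/(c+d)] = (1326/1767) / (1197/2929) = 0.75042/0.40867 = 1.83625

1.84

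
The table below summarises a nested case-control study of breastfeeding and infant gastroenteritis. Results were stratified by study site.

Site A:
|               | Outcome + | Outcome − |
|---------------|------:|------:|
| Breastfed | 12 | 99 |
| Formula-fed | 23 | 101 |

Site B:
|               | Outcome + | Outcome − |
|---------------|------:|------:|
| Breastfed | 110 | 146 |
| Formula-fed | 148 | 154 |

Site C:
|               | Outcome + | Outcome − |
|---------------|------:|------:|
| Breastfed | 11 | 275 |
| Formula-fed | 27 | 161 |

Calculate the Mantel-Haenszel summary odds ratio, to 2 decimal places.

OR_MH = Σ(aᵢdᵢ/nᵢ) / Σ(bᵢcᵢ/nᵢ), where nᵢ is the stratum total.
Stratum 1 (Site A): n = 235; a·d/n = 12·101/235 = 5.1574; b·c/n = 99·23/235 = 9.6894
Stratum 2 (Site B): n = 558; a·d/n = 110·154/558 = 30.3584; b·c/n = 146·148/558 = 38.7240
Stratum 3 (Site C): n = 474; a·d/n = 11·161/474 = 3.7363; b·c/n = 275·27/474 = 15.6646
OR_MH = (5.1574 + 30.3584 + 3.7363) / (9.6894 + 38.7240 + 15.6646) = 39.2522 / 64.0779 = 0.61257

0.61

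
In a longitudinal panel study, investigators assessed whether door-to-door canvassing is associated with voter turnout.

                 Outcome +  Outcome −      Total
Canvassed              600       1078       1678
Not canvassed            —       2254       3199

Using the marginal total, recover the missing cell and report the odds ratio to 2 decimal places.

1.33

The missing cell is in the unexposed row: 3199 − 2254 = 945.
So a = 600, b = 1078, c = 945, d = 2254.
OR = (a·d)/(b·c) = (600 × 2254) / (1078 × 945) = 1352400 / 1018710 = 1.32756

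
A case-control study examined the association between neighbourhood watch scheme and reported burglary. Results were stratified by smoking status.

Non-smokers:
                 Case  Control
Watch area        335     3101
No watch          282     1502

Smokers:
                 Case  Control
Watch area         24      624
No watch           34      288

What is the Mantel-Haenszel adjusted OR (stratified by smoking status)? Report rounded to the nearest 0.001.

0.547

OR_MH = Σ(aᵢdᵢ/nᵢ) / Σ(bᵢcᵢ/nᵢ), where nᵢ is the stratum total.
Stratum 1 (Non-smokers): n = 5220; a·d/n = 335·1502/5220 = 96.3927; b·c/n = 3101·282/5220 = 167.5253
Stratum 2 (Smokers): n = 970; a·d/n = 24·288/970 = 7.1258; b·c/n = 624·34/970 = 21.8722
OR_MH = (96.3927 + 7.1258) / (167.5253 + 21.8722) = 103.5185 / 189.3975 = 0.54657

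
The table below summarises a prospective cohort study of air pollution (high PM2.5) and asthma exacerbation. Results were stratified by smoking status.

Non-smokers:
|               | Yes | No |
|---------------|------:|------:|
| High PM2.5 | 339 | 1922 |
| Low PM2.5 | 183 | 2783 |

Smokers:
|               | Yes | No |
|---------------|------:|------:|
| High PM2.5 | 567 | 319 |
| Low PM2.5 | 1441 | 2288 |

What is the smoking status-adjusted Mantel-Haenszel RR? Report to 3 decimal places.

1.828

RR_MH = Σ(aᵢ·n₀ᵢ/nᵢ) / Σ(cᵢ·n₁ᵢ/nᵢ), with n₁ᵢ = aᵢ+bᵢ (exposed), n₀ᵢ = cᵢ+dᵢ (unexposed), nᵢ = n₁ᵢ+n₀ᵢ.
Stratum 1 (Non-smokers): n₁ = 2261, n₀ = 2966, n = 5227; a·n₀/n = 339·2966/5227 = 192.3616; c·n₁/n = 183·2261/5227 = 79.1588
Stratum 2 (Smokers): n₁ = 886, n₀ = 3729, n = 4615; a·n₀/n = 567·3729/4615 = 458.1458; c·n₁/n = 1441·886/4615 = 276.6470
RR_MH = (192.3616 + 458.1458) / (79.1588 + 276.6470) = 650.5074 / 355.8058 = 1.82827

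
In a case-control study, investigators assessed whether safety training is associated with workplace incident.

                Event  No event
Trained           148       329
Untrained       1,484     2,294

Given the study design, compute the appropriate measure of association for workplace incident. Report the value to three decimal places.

0.695

Cells: a = 148, b = 329, c = 1484, d = 2294.
This is a case-control study: participants were sampled on outcome status, so risks in the source population cannot be estimated directly — relative risk is not valid here. The odds ratio is the appropriate measure.
OR = (a·d)/(b·c) = (148 × 2294) / (329 × 1484) = 339512 / 488236 = 0.69539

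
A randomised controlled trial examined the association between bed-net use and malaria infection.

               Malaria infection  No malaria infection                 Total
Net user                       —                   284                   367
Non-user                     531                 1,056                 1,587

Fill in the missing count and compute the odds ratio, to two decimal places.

0.58

The missing cell is in the exposed row: 367 − 284 = 83.
So a = 83, b = 284, c = 531, d = 1056.
OR = (a·d)/(b·c) = (83 × 1056) / (284 × 531) = 87648 / 150804 = 0.58120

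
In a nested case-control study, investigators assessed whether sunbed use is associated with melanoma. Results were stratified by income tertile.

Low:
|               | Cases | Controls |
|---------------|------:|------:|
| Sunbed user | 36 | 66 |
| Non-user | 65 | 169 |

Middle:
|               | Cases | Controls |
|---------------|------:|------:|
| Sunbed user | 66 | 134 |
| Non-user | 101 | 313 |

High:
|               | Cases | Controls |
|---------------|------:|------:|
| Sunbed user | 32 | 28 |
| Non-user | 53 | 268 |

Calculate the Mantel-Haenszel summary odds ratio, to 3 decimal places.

OR_MH = Σ(aᵢdᵢ/nᵢ) / Σ(bᵢcᵢ/nᵢ), where nᵢ is the stratum total.
Stratum 1 (Low): n = 336; a·d/n = 36·169/336 = 18.1071; b·c/n = 66·65/336 = 12.7679
Stratum 2 (Middle): n = 614; a·d/n = 66·313/614 = 33.6450; b·c/n = 134·101/614 = 22.0423
Stratum 3 (High): n = 381; a·d/n = 32·268/381 = 22.5092; b·c/n = 28·53/381 = 3.8950
OR_MH = (18.1071 + 33.6450 + 22.5092) / (12.7679 + 22.0423 + 3.8950) = 74.2613 / 38.7052 = 1.91864

1.919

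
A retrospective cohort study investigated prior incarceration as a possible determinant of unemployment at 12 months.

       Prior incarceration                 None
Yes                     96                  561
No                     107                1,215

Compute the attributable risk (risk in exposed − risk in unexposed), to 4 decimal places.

0.1570

Reading the table with exposure as columns: a = 96 (Prior incarceration, case), b = 107 (Prior incarceration, non-case), c = 561 (None, case), d = 1215.
Risk in exposed = 96/203 = 0.472906; risk in unexposed = 561/1776 = 0.315878.
Risk difference = 0.472906 − 0.315878 = 0.157028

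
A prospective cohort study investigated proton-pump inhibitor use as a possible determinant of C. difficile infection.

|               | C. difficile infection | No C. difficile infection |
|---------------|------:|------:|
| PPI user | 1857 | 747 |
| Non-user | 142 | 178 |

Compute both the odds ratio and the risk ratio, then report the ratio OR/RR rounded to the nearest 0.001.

Cells: a = 1857, b = 747, c = 142, d = 178.
OR = (1857·178)/(747·142) = 330546/106074 = 3.11618
Risk in exposed = 1857/2604 = 0.71313; risk in unexposed = 142/320 = 0.44375; RR = 1.60706
OR/RR = 3.11618 / 1.60706 = 1.93906
The outcome is not rare, so the OR lies further from 1 than the RR.

1.939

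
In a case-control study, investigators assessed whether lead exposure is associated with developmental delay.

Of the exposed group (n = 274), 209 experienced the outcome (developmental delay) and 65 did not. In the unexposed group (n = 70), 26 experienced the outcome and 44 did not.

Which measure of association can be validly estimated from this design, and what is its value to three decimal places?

From the description: a = 209, b = 65, c = 26, d = 44.
This is a case-control study: participants were sampled on outcome status, so risks in the source population cannot be estimated directly — relative risk is not valid here. The odds ratio is the appropriate measure.
OR = (a·d)/(b·c) = (209 × 44) / (65 × 26) = 9196 / 1690 = 5.44142

5.441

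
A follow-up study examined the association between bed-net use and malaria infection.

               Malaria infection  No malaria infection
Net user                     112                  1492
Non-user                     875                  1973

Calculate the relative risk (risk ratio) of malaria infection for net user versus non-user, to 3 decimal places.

0.227

Cells: a = 112, b = 1492, c = 875, d = 1973.
Risk in exposed = 112/1604 = 0.06983; risk in unexposed = 875/2848 = 0.30723.
RR = 0.06983 / 0.30723 = 0.22727
The risk is 77% lower among the exposed than among the unexposed.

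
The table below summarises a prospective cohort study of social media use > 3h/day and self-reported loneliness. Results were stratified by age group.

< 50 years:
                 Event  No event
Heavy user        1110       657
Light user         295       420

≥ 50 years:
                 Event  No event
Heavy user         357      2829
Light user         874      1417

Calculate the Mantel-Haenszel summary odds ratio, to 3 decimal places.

OR_MH = Σ(aᵢdᵢ/nᵢ) / Σ(bᵢcᵢ/nᵢ), where nᵢ is the stratum total.
Stratum 1 (< 50 years): n = 2482; a·d/n = 1110·420/2482 = 187.8324; b·c/n = 657·295/2482 = 78.0882
Stratum 2 (≥ 50 years): n = 5477; a·d/n = 357·1417/5477 = 92.3624; b·c/n = 2829·874/5477 = 451.4417
OR_MH = (187.8324 + 92.3624) / (78.0882 + 451.4417) = 280.1948 / 529.5299 = 0.52914

0.529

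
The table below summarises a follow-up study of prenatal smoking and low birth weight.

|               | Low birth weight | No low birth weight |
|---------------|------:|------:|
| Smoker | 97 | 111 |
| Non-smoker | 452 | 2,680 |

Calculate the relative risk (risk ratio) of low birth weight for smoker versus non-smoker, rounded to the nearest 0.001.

Cells: a = 97, b = 111, c = 452, d = 2680.
Risk in exposed = 97/208 = 0.46635; risk in unexposed = 452/3132 = 0.14432.
RR = 0.46635 / 0.14432 = 3.23141
The risk among the exposed is 3.23 times that among the unexposed.

3.231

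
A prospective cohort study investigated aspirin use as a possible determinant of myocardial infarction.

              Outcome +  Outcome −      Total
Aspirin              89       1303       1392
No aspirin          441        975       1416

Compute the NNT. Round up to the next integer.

5

Risk in treated group = 89/1392 = 0.06394; risk in control = 441/1416 = 0.31144.
Absolute risk reduction = 0.31144 − 0.06394 = 0.24750
NNT = 1 / ARR = 1 / 0.24750 = 4.040 → round up → 5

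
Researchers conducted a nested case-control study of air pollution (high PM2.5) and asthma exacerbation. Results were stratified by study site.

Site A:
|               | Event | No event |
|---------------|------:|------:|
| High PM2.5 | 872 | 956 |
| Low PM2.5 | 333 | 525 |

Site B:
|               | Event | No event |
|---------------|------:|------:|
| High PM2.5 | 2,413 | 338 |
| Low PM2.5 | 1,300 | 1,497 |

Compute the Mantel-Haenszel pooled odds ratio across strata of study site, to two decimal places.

OR_MH = Σ(aᵢdᵢ/nᵢ) / Σ(bᵢcᵢ/nᵢ), where nᵢ is the stratum total.
Stratum 1 (Site A): n = 2686; a·d/n = 872·525/2686 = 170.4393; b·c/n = 956·333/2686 = 118.5212
Stratum 2 (Site B): n = 5548; a·d/n = 2413·1497/5548 = 651.0925; b·c/n = 338·1300/5548 = 79.1997
OR_MH = (170.4393 + 651.0925) / (118.5212 + 79.1997) = 821.5318 / 197.7209 = 4.15501

4.16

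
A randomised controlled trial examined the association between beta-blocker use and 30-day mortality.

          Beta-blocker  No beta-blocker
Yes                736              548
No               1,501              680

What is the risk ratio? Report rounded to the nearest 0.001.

Reading the table with exposure as columns: a = 736 (Beta-blocker, case), b = 1501 (Beta-blocker, non-case), c = 548 (No beta-blocker, case), d = 680.
Risk in exposed = 736/2237 = 0.32901; risk in unexposed = 548/1228 = 0.44625.
RR = 0.32901 / 0.44625 = 0.73728
The risk is 26% lower among the exposed than among the unexposed.

0.737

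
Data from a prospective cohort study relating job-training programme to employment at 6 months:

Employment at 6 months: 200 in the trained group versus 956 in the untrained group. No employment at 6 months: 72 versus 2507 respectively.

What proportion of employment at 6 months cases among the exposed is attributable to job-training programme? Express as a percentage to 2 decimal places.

62.46

From the description: a = 200, b = 72, c = 956, d = 2507.
Risk in exposed = 200/272 = 0.73529; risk in unexposed = 956/3463 = 0.27606.
RR = 0.73529/0.27606 = 2.66352
AR% = (RR − 1)/RR × 100 = (2.66352 − 1)/2.66352 × 100 = 62.4557%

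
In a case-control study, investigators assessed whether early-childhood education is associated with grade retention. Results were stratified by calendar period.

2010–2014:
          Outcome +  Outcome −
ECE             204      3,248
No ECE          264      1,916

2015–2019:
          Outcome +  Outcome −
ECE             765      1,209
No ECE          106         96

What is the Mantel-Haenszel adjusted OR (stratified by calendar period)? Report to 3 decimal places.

OR_MH = Σ(aᵢdᵢ/nᵢ) / Σ(bᵢcᵢ/nᵢ), where nᵢ is the stratum total.
Stratum 1 (2010–2014): n = 5632; a·d/n = 204·1916/5632 = 69.4006; b·c/n = 3248·264/5632 = 152.2500
Stratum 2 (2015–2019): n = 2176; a·d/n = 765·96/2176 = 33.7500; b·c/n = 1209·106/2176 = 58.8943
OR_MH = (69.4006 + 33.7500) / (152.2500 + 58.8943) = 103.1506 / 211.1443 = 0.48853

0.489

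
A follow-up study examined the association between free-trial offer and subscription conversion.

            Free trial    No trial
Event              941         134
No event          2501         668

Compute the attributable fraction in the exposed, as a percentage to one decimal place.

Reading the table with exposure as columns: a = 941 (Free trial, case), b = 2501 (Free trial, non-case), c = 134 (No trial, case), d = 668.
Risk in exposed = 941/3442 = 0.27339; risk in unexposed = 134/802 = 0.16708.
RR = 0.27339/0.16708 = 1.63624
AR% = (RR − 1)/RR × 100 = (1.63624 − 1)/1.63624 × 100 = 38.8845%

38.9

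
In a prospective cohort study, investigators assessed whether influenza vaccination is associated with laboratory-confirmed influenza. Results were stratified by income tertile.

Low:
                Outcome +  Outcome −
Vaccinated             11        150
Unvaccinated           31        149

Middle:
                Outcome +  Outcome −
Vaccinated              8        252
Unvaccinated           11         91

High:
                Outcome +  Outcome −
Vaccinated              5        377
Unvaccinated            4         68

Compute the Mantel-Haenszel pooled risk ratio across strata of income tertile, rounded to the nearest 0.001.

0.342

RR_MH = Σ(aᵢ·n₀ᵢ/nᵢ) / Σ(cᵢ·n₁ᵢ/nᵢ), with n₁ᵢ = aᵢ+bᵢ (exposed), n₀ᵢ = cᵢ+dᵢ (unexposed), nᵢ = n₁ᵢ+n₀ᵢ.
Stratum 1 (Low): n₁ = 161, n₀ = 180, n = 341; a·n₀/n = 11·180/341 = 5.8065; c·n₁/n = 31·161/341 = 14.6364
Stratum 2 (Middle): n₁ = 260, n₀ = 102, n = 362; a·n₀/n = 8·102/362 = 2.2541; c·n₁/n = 11·260/362 = 7.9006
Stratum 3 (High): n₁ = 382, n₀ = 72, n = 454; a·n₀/n = 5·72/454 = 0.7930; c·n₁/n = 4·382/454 = 3.3656
RR_MH = (5.8065 + 2.2541 + 0.7930) / (14.6364 + 7.9006 + 3.3656) = 8.8535 / 25.9026 = 0.34180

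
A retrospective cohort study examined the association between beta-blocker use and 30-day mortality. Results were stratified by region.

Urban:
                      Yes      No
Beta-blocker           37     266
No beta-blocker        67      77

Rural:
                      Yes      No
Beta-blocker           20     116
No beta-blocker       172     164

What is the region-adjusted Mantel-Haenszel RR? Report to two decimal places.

0.28

RR_MH = Σ(aᵢ·n₀ᵢ/nᵢ) / Σ(cᵢ·n₁ᵢ/nᵢ), with n₁ᵢ = aᵢ+bᵢ (exposed), n₀ᵢ = cᵢ+dᵢ (unexposed), nᵢ = n₁ᵢ+n₀ᵢ.
Stratum 1 (Urban): n₁ = 303, n₀ = 144, n = 447; a·n₀/n = 37·144/447 = 11.9195; c·n₁/n = 67·303/447 = 45.4161
Stratum 2 (Rural): n₁ = 136, n₀ = 336, n = 472; a·n₀/n = 20·336/472 = 14.2373; c·n₁/n = 172·136/472 = 49.5593
RR_MH = (11.9195 + 14.2373) / (45.4161 + 49.5593) = 26.1568 / 94.9754 = 0.27541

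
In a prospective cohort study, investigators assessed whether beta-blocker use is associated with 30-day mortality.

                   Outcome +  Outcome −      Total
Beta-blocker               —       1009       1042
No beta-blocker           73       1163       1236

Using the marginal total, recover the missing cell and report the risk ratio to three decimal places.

0.536

The missing cell is in the exposed row: 1042 − 1009 = 33.
So a = 33, b = 1009, c = 73, d = 1163.
RR = [a/(a+b)] / [c/(c+d)] = (33/1042) / (73/1236) = 0.03167/0.05906 = 0.53622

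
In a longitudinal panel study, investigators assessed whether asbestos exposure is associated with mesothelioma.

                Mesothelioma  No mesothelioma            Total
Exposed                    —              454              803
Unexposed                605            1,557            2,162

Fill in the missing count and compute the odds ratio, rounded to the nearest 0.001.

1.978

The missing cell is in the exposed row: 803 − 454 = 349.
So a = 349, b = 454, c = 605, d = 1557.
OR = (a·d)/(b·c) = (349 × 1557) / (454 × 605) = 543393 / 274670 = 1.97835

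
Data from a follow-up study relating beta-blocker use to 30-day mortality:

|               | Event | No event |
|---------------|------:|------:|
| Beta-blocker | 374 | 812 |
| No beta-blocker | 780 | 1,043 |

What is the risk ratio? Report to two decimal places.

0.74

Cells: a = 374, b = 812, c = 780, d = 1043.
Risk in exposed = 374/1186 = 0.31535; risk in unexposed = 780/1823 = 0.42787.
RR = 0.31535 / 0.42787 = 0.73702
The risk is 26% lower among the exposed than among the unexposed.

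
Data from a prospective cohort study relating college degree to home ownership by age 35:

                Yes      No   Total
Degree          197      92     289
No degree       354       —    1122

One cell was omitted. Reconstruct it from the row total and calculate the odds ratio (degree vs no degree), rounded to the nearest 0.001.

4.646

The missing cell is in the unexposed row: 1122 − 354 = 768.
So a = 197, b = 92, c = 354, d = 768.
OR = (a·d)/(b·c) = (197 × 768) / (92 × 354) = 151296 / 32568 = 4.64554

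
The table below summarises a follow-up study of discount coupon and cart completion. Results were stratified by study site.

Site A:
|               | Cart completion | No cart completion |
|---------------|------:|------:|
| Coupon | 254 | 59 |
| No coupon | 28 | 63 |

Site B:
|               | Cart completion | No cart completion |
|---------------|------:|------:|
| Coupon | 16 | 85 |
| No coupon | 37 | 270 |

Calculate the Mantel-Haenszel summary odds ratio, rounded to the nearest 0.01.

OR_MH = Σ(aᵢdᵢ/nᵢ) / Σ(bᵢcᵢ/nᵢ), where nᵢ is the stratum total.
Stratum 1 (Site A): n = 404; a·d/n = 254·63/404 = 39.6089; b·c/n = 59·28/404 = 4.0891
Stratum 2 (Site B): n = 408; a·d/n = 16·270/408 = 10.5882; b·c/n = 85·37/408 = 7.7083
OR_MH = (39.6089 + 10.5882) / (4.0891 + 7.7083) = 50.1971 / 11.7974 = 4.25492

4.25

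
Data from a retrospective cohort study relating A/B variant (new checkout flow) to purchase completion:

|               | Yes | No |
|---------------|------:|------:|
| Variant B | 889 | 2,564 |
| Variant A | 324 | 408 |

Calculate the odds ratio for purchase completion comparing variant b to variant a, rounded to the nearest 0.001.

Cells: a = 889, b = 2564, c = 324, d = 408.
OR = (a·d)/(b·c) = (889 × 408) / (2564 × 324) = 362712 / 830736 = 0.43662
Exposure is associated with lower odds of purchase completion (OR = 0.44 < 1).

0.437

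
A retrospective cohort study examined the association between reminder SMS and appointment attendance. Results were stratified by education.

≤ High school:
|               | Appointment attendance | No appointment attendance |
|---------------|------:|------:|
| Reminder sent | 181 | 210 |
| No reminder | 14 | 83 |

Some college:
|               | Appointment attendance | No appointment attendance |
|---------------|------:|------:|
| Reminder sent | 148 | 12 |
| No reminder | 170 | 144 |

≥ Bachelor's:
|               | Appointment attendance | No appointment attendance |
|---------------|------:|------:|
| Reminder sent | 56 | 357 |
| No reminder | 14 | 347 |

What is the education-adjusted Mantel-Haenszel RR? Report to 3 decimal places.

2.105

RR_MH = Σ(aᵢ·n₀ᵢ/nᵢ) / Σ(cᵢ·n₁ᵢ/nᵢ), with n₁ᵢ = aᵢ+bᵢ (exposed), n₀ᵢ = cᵢ+dᵢ (unexposed), nᵢ = n₁ᵢ+n₀ᵢ.
Stratum 1 (≤ High school): n₁ = 391, n₀ = 97, n = 488; a·n₀/n = 181·97/488 = 35.9775; c·n₁/n = 14·391/488 = 11.2172
Stratum 2 (Some college): n₁ = 160, n₀ = 314, n = 474; a·n₀/n = 148·314/474 = 98.0422; c·n₁/n = 170·160/474 = 57.3840
Stratum 3 (≥ Bachelor's): n₁ = 413, n₀ = 361, n = 774; a·n₀/n = 56·361/774 = 26.1189; c·n₁/n = 14·413/774 = 7.4703
RR_MH = (35.9775 + 98.0422 + 26.1189) / (11.2172 + 57.3840 + 7.4703) = 160.1385 / 76.0715 = 2.10511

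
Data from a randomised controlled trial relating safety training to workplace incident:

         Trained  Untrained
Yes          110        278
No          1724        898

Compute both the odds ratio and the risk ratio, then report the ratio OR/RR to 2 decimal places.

0.81

Reading the table with exposure as columns: a = 110 (Trained, case), b = 1724 (Trained, non-case), c = 278 (Untrained, case), d = 898.
OR = (110·898)/(1724·278) = 98780/479272 = 0.20610
Risk in exposed = 110/1834 = 0.05998; risk in unexposed = 278/1176 = 0.23639; RR = 0.25372
OR/RR = 0.20610 / 0.25372 = 0.81233
The outcome is not rare, so the OR lies further from 1 than the RR.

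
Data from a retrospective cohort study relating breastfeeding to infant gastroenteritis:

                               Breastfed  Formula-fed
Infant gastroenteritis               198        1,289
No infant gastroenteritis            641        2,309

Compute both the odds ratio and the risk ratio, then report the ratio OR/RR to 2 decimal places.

Reading the table with exposure as columns: a = 198 (Breastfed, case), b = 641 (Breastfed, non-case), c = 1289 (Formula-fed, case), d = 2309.
OR = (198·2309)/(641·1289) = 457182/826249 = 0.55332
Risk in exposed = 198/839 = 0.23600; risk in unexposed = 1289/3598 = 0.35825; RR = 0.65874
OR/RR = 0.55332 / 0.65874 = 0.83998
The outcome is not rare, so the OR lies further from 1 than the RR.

0.84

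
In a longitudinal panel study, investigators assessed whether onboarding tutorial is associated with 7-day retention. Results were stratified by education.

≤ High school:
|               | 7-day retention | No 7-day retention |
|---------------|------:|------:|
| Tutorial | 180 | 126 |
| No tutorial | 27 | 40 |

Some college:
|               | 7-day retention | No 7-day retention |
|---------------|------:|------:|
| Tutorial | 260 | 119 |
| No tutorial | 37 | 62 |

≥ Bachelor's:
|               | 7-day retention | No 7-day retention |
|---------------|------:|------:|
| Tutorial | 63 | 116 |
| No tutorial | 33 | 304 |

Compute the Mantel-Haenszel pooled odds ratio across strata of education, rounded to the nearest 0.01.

3.50

OR_MH = Σ(aᵢdᵢ/nᵢ) / Σ(bᵢcᵢ/nᵢ), where nᵢ is the stratum total.
Stratum 1 (≤ High school): n = 373; a·d/n = 180·40/373 = 19.3029; b·c/n = 126·27/373 = 9.1206
Stratum 2 (Some college): n = 478; a·d/n = 260·62/478 = 33.7238; b·c/n = 119·37/478 = 9.2113
Stratum 3 (≥ Bachelor's): n = 516; a·d/n = 63·304/516 = 37.1163; b·c/n = 116·33/516 = 7.4186
OR_MH = (19.3029 + 33.7238 + 37.1163) / (9.1206 + 9.2113 + 7.4186) = 90.1431 / 25.7505 = 3.50063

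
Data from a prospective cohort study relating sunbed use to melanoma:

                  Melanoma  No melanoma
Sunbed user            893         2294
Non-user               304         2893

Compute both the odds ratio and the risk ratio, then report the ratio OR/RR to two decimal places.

1.26

Cells: a = 893, b = 2294, c = 304, d = 2893.
OR = (893·2893)/(2294·304) = 2583449/697376 = 3.70453
Risk in exposed = 893/3187 = 0.28020; risk in unexposed = 304/3197 = 0.09509; RR = 2.94672
OR/RR = 3.70453 / 2.94672 = 1.25717
The outcome is not rare, so the OR lies further from 1 than the RR.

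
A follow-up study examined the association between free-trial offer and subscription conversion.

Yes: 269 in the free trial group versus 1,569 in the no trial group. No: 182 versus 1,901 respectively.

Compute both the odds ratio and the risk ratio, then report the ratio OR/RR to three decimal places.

1.358

From the description: a = 269, b = 182, c = 1569, d = 1901.
OR = (269·1901)/(182·1569) = 511369/285558 = 1.79077
Risk in exposed = 269/451 = 0.59645; risk in unexposed = 1569/3470 = 0.45216; RR = 1.31911
OR/RR = 1.79077 / 1.31911 = 1.35756
The outcome is not rare, so the OR lies further from 1 than the RR.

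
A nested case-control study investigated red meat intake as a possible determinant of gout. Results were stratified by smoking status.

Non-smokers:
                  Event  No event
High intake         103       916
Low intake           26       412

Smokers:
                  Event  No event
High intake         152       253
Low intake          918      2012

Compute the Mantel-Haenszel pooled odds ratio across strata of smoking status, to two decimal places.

OR_MH = Σ(aᵢdᵢ/nᵢ) / Σ(bᵢcᵢ/nᵢ), where nᵢ is the stratum total.
Stratum 1 (Non-smokers): n = 1457; a·d/n = 103·412/1457 = 29.1256; b·c/n = 916·26/1457 = 16.3459
Stratum 2 (Smokers): n = 3335; a·d/n = 152·2012/3335 = 91.7013; b·c/n = 253·918/3335 = 69.6414
OR_MH = (29.1256 + 91.7013) / (16.3459 + 69.6414) = 120.8269 / 85.9873 = 1.40517

1.41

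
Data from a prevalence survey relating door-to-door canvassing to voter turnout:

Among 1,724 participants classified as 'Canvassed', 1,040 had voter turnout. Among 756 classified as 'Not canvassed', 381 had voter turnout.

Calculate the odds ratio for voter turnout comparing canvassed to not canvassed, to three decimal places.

From the description: a = 1040, b = 684, c = 381, d = 375.
OR = (a·d)/(b·c) = (1040 × 375) / (684 × 381) = 390000 / 260604 = 1.49652
The odds of voter turnout are about 1.50 times as high in the canvassed group.

1.497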